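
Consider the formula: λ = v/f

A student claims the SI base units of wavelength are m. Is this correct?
Units of each symbol in λ = v/f:
  v (wave speed): m/s
  f (frequency): 1/s  → in the denominator, contributes s

Multiplying the contributions: [m/s] · [s]
Adding exponents of each base unit: m: 1
SI base units of wavelength: m

The claimed units m match the derived units, so the claim is correct.

Answer: Yes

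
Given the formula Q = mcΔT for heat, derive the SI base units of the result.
Units of each symbol in Q = mcΔT:
  m (mass): kg
  c (specific heat capacity, in J/(kg·K)): m²/(s²·K)
  ΔT (temperature change): K

Multiplying the contributions: [kg] · [m²/(s²·K)] · [K]
Adding exponents of each base unit: kg: 1, m: 2, s: -2
SI base units of heat: kg·m²/s²

Answer: kg·m²/s²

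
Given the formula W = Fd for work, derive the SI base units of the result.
Units of each symbol in W = Fd:
  F (force): kg·m/s²
  d (displacement): m

Multiplying the contributions: [kg·m/s²] · [m]
Adding exponents of each base unit: kg: 1, m: 2, s: -2
SI base units of work: kg·m²/s²

Answer: kg·m²/s²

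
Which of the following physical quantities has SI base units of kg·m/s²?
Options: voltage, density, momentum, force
Checking the SI base units of each option:
  voltage (V = IR): kg·m²/(s³·A)  ✗
  density (ρ = m/V): kg/m³  ✗
  momentum (p = mv): kg·m/s  ✗
  force (F = ma): kg·m/s²  ✓ matches

Only force has units kg·m/s².

Answer: force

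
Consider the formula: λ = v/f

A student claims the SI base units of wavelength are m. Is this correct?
Units of each symbol in λ = v/f:
  v (wave speed): m/s
  f (frequency): 1/s  → in the denominator, contributes s

Multiplying the contributions: [m/s] · [s]
Adding exponents of each base unit: m: 1
SI base units of wavelength: m

The claimed units m match the derived units, so the claim is correct.

Answer: Yes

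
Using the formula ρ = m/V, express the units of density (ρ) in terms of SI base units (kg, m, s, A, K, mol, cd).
Units of each symbol in ρ = m/V:
  m (mass): kg
  V (volume): m³  → in the denominator, contributes 1/m³

Multiplying the contributions: [kg] · [1/m³]
Adding exponents of each base unit: kg: 1, m: -3
SI base units of density: kg/m³

Answer: kg/m³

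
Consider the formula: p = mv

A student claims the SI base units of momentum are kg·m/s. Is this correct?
Units of each symbol in p = mv:
  m (mass): kg
  v (velocity): m/s

Multiplying the contributions: [kg] · [m/s]
Adding exponents of each base unit: kg: 1, m: 1, s: -1
SI base units of momentum: kg·m/s

The claimed units kg·m/s match the derived units, so the claim is correct.

Answer: Yes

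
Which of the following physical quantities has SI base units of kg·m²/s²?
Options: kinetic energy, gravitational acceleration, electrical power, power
Checking the SI base units of each option:
  kinetic energy (E = ½mv²): kg·m²/s²  ✓ matches
  gravitational acceleration (g = GM/r²): m/s²  ✗
  electrical power (P = IV): kg·m²/s³  ✗
  power (P = W/t): kg·m²/s³  ✗

Only kinetic energy has units kg·m²/s².

Answer: kinetic energy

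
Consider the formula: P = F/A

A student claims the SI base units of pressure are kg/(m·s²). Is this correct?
Units of each symbol in P = F/A:
  F (force): kg·m/s²
  A (area): m²  → in the denominator, contributes 1/m²

Multiplying the contributions: [kg·m/s²] · [1/m²]
Adding exponents of each base unit: kg: 1, m: -1, s: -2
SI base units of pressure: kg/(m·s²)

The claimed units kg/(m·s²) match the derived units, so the claim is correct.

Answer: Yes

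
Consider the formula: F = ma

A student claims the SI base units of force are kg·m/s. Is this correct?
Units of each symbol in F = ma:
  m (mass): kg
  a (acceleration): m/s²

Multiplying the contributions: [kg] · [m/s²]
Adding exponents of each base unit: kg: 1, m: 1, s: -2
SI base units of force: kg·m/s²

The claimed units kg·m/s (exponents kg: 1, m: 1, s: -1) do not match the derived units kg·m/s² (exponents kg: 1, m: 1, s: -2), so the claim is incorrect.

Answer: No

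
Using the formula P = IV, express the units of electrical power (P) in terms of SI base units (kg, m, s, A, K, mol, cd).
Units of each symbol in P = IV:
  I (current): A
  V (voltage, in volts): kg·m²/(s³·A)

Multiplying the contributions: [A] · [kg·m²/(s³·A)]
Adding exponents of each base unit: kg: 1, m: 2, s: -3
SI base units of electrical power: kg·m²/s³

Answer: kg·m²/s³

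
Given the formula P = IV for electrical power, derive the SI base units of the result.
Units of each symbol in P = IV:
  I (current): A
  V (voltage, in volts): kg·m²/(s³·A)

Multiplying the contributions: [A] · [kg·m²/(s³·A)]
Adding exponents of each base unit: kg: 1, m: 2, s: -3
SI base units of electrical power: kg·m²/s³

Answer: kg·m²/s³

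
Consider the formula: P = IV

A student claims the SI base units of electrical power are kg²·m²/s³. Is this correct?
Units of each symbol in P = IV:
  I (current): A
  V (voltage, in volts): kg·m²/(s³·A)

Multiplying the contributions: [A] · [kg·m²/(s³·A)]
Adding exponents of each base unit: kg: 1, m: 2, s: -3
SI base units of electrical power: kg·m²/s³

The claimed units kg²·m²/s³ (exponents kg: 2, m: 2, s: -3) do not match the derived units kg·m²/s³ (exponents kg: 1, m: 2, s: -3), so the claim is incorrect.

Answer: No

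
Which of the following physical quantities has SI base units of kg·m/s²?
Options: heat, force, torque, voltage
Checking the SI base units of each option:
  heat (Q = mcΔT): kg·m²/s²  ✗
  force (F = ma): kg·m/s²  ✓ matches
  torque (τ = Fr): kg·m²/s²  ✗
  voltage (V = IR): kg·m²/(s³·A)  ✗

Only force has units kg·m/s².

Answer: force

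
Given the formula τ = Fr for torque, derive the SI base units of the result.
Units of each symbol in τ = Fr:
  F (force): kg·m/s²
  r (lever arm): m

Multiplying the contributions: [kg·m/s²] · [m]
Adding exponents of each base unit: kg: 1, m: 2, s: -2
SI base units of torque: kg·m²/s²

Answer: kg·m²/s²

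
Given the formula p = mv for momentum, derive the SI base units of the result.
Units of each symbol in p = mv:
  m (mass): kg
  v (velocity): m/s

Multiplying the contributions: [kg] · [m/s]
Adding exponents of each base unit: kg: 1, m: 1, s: -1
SI base units of momentum: kg·m/s

Answer: kg·m/s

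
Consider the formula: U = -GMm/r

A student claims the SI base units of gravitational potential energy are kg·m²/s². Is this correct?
Units of each symbol in U = -GMm/r:
  G (gravitational constant): m³/(kg·s²)
  M (mass): kg
  m (mass): kg
  r (distance): m  → in the denominator, contributes 1/m
  The minus sign does not affect the units.

Multiplying the contributions: [m³/(kg·s²)] · [kg] · [kg] · [1/m]
Adding exponents of each base unit: kg: 1, m: 2, s: -2
SI base units of gravitational potential energy: kg·m²/s²

The claimed units kg·m²/s² match the derived units, so the claim is correct.

Answer: Yes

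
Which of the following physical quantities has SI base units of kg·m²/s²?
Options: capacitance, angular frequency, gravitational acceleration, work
Checking the SI base units of each option:
  capacitance (C = Q/V): s⁴·A²/(kg·m²)  ✗
  angular frequency (ω = 2πf): 1/s  ✗
  gravitational acceleration (g = GM/r²): m/s²  ✗
  work (W = Fd): kg·m²/s²  ✓ matches

Only work has units kg·m²/s².

Answer: work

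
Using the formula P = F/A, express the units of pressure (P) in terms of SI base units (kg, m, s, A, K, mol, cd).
Units of each symbol in P = F/A:
  F (force): kg·m/s²
  A (area): m²  → in the denominator, contributes 1/m²

Multiplying the contributions: [kg·m/s²] · [1/m²]
Adding exponents of each base unit: kg: 1, m: -1, s: -2
SI base units of pressure: kg/(m·s²)

Answer: kg/(m·s²)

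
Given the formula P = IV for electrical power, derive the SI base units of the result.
Units of each symbol in P = IV:
  I (current): A
  V (voltage, in volts): kg·m²/(s³·A)

Multiplying the contributions: [A] · [kg·m²/(s³·A)]
Adding exponents of each base unit: kg: 1, m: 2, s: -3
SI base units of electrical power: kg·m²/s³

Answer: kg·m²/s³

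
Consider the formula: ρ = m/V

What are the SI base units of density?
Units of each symbol in ρ = m/V:
  m (mass): kg
  V (volume): m³  → in the denominator, contributes 1/m³

Multiplying the contributions: [kg] · [1/m³]
Adding exponents of each base unit: kg: 1, m: -3
SI base units of density: kg/m³

Answer: kg/m³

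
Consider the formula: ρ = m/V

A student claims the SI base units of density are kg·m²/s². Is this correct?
Units of each symbol in ρ = m/V:
  m (mass): kg
  V (volume): m³  → in the denominator, contributes 1/m³

Multiplying the contributions: [kg] · [1/m³]
Adding exponents of each base unit: kg: 1, m: -3
SI base units of density: kg/m³

The claimed units kg·m²/s² (exponents kg: 1, m: 2, s: -2) do not match the derived units kg/m³ (exponents kg: 1, m: -3), so the claim is incorrect.

Answer: No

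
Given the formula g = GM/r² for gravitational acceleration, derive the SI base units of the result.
Units of each symbol in g = GM/r²:
  G (gravitational constant): m³/(kg·s²)
  M (mass): kg
  r (distance): m  → to the power 2 in the denominator, contributes 1/m²

Multiplying the contributions: [m³/(kg·s²)] · [kg] · [1/m²]
Adding exponents of each base unit: m: 1, s: -2
SI base units of gravitational acceleration: m/s²

Answer: m/s²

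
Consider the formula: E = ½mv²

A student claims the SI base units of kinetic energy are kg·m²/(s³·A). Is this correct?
Units of each symbol in E = ½mv²:
  m (mass): kg
  v (speed): m/s  → to the power 2, contributes m²/s²
  The factor ½ is dimensionless.

Multiplying the contributions: [kg] · [m²/s²]
Adding exponents of each base unit: kg: 1, m: 2, s: -2
SI base units of kinetic energy: kg·m²/s²

The claimed units kg·m²/(s³·A) (exponents kg: 1, m: 2, s: -3, A: -1) do not match the derived units kg·m²/s² (exponents kg: 1, m: 2, s: -2), so the claim is incorrect.

Answer: No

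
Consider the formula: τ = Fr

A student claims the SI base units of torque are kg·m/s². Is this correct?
Units of each symbol in τ = Fr:
  F (force): kg·m/s²
  r (lever arm): m

Multiplying the contributions: [kg·m/s²] · [m]
Adding exponents of each base unit: kg: 1, m: 2, s: -2
SI base units of torque: kg·m²/s²

The claimed units kg·m/s² (exponents kg: 1, m: 1, s: -2) do not match the derived units kg·m²/s² (exponents kg: 1, m: 2, s: -2), so the claim is incorrect.

Answer: No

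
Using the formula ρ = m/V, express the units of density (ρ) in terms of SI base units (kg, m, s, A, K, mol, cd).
Units of each symbol in ρ = m/V:
  m (mass): kg
  V (volume): m³  → in the denominator, contributes 1/m³

Multiplying the contributions: [kg] · [1/m³]
Adding exponents of each base unit: kg: 1, m: -3
SI base units of density: kg/m³

Answer: kg/m³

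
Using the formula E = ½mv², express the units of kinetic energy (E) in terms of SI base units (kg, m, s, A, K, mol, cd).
Units of each symbol in E = ½mv²:
  m (mass): kg
  v (speed): m/s  → to the power 2, contributes m²/s²
  The factor ½ is dimensionless.

Multiplying the contributions: [kg] · [m²/s²]
Adding exponents of each base unit: kg: 1, m: 2, s: -2
SI base units of kinetic energy: kg·m²/s²

Answer: kg·m²/s²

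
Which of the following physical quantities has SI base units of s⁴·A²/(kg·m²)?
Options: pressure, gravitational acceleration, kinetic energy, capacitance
Checking the SI base units of each option:
  pressure (P = F/A): kg/(m·s²)  ✗
  gravitational acceleration (g = GM/r²): m/s²  ✗
  kinetic energy (E = ½mv²): kg·m²/s²  ✗
  capacitance (C = Q/V): s⁴·A²/(kg·m²)  ✓ matches

Only capacitance has units s⁴·A²/(kg·m²).

Answer: capacitance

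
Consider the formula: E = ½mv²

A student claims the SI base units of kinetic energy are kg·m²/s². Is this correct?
Units of each symbol in E = ½mv²:
  m (mass): kg
  v (speed): m/s  → to the power 2, contributes m²/s²
  The factor ½ is dimensionless.

Multiplying the contributions: [kg] · [m²/s²]
Adding exponents of each base unit: kg: 1, m: 2, s: -2
SI base units of kinetic energy: kg·m²/s²

The claimed units kg·m²/s² match the derived units, so the claim is correct.

Answer: Yes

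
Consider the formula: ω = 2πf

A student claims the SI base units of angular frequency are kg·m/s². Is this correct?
Units of each symbol in ω = 2πf:
  f (frequency): 1/s
  The factor 2π is dimensionless.

Multiplying the contributions: [1/s]
Adding exponents of each base unit: s: -1
SI base units of angular frequency: 1/s

The claimed units kg·m/s² (exponents kg: 1, m: 1, s: -2) do not match the derived units 1/s (exponents s: -1), so the claim is incorrect.

Answer: No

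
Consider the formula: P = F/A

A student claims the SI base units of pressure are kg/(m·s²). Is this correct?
Units of each symbol in P = F/A:
  F (force): kg·m/s²
  A (area): m²  → in the denominator, contributes 1/m²

Multiplying the contributions: [kg·m/s²] · [1/m²]
Adding exponents of each base unit: kg: 1, m: -1, s: -2
SI base units of pressure: kg/(m·s²)

The claimed units kg/(m·s²) match the derived units, so the claim is correct.

Answer: Yes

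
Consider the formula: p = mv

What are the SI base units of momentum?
Units of each symbol in p = mv:
  m (mass): kg
  v (velocity): m/s

Multiplying the contributions: [kg] · [m/s]
Adding exponents of each base unit: kg: 1, m: 1, s: -1
SI base units of momentum: kg·m/s

Answer: kg·m/s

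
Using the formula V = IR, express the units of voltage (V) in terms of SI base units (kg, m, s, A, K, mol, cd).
Units of each symbol in V = IR:
  I (current): A
  R (resistance, in ohms): kg·m²/(s³·A²)

Multiplying the contributions: [A] · [kg·m²/(s³·A²)]
Adding exponents of each base unit: kg: 1, m: 2, s: -3, A: -1
SI base units of voltage: kg·m²/(s³·A)

Answer: kg·m²/(s³·A)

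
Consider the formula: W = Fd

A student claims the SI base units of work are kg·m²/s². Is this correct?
Units of each symbol in W = Fd:
  F (force): kg·m/s²
  d (displacement): m

Multiplying the contributions: [kg·m/s²] · [m]
Adding exponents of each base unit: kg: 1, m: 2, s: -2
SI base units of work: kg·m²/s²

The claimed units kg·m²/s² match the derived units, so the claim is correct.

Answer: Yes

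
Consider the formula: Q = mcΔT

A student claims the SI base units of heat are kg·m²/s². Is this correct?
Units of each symbol in Q = mcΔT:
  m (mass): kg
  c (specific heat capacity, in J/(kg·K)): m²/(s²·K)
  ΔT (temperature change): K

Multiplying the contributions: [kg] · [m²/(s²·K)] · [K]
Adding exponents of each base unit: kg: 1, m: 2, s: -2
SI base units of heat: kg·m²/s²

The claimed units kg·m²/s² match the derived units, so the claim is correct.

Answer: Yes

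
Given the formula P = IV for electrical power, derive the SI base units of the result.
Units of each symbol in P = IV:
  I (current): A
  V (voltage, in volts): kg·m²/(s³·A)

Multiplying the contributions: [A] · [kg·m²/(s³·A)]
Adding exponents of each base unit: kg: 1, m: 2, s: -3
SI base units of electrical power: kg·m²/s³

Answer: kg·m²/s³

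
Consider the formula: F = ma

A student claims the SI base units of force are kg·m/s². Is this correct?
Units of each symbol in F = ma:
  m (mass): kg
  a (acceleration): m/s²

Multiplying the contributions: [kg] · [m/s²]
Adding exponents of each base unit: kg: 1, m: 1, s: -2
SI base units of force: kg·m/s²

The claimed units kg·m/s² match the derived units, so the claim is correct.

Answer: Yes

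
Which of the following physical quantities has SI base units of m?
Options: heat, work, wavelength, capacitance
Checking the SI base units of each option:
  heat (Q = mcΔT): kg·m²/s²  ✗
  work (W = Fd): kg·m²/s²  ✗
  wavelength (λ = v/f): m  ✓ matches
  capacitance (C = Q/V): s⁴·A²/(kg·m²)  ✗

Only wavelength has units m.

Answer: wavelength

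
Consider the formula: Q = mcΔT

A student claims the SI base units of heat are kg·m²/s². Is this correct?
Units of each symbol in Q = mcΔT:
  m (mass): kg
  c (specific heat capacity, in J/(kg·K)): m²/(s²·K)
  ΔT (temperature change): K

Multiplying the contributions: [kg] · [m²/(s²·K)] · [K]
Adding exponents of each base unit: kg: 1, m: 2, s: -2
SI base units of heat: kg·m²/s²

The claimed units kg·m²/s² match the derived units, so the claim is correct.

Answer: Yes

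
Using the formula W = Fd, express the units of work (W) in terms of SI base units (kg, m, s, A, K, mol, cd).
Units of each symbol in W = Fd:
  F (force): kg·m/s²
  d (displacement): m

Multiplying the contributions: [kg·m/s²] · [m]
Adding exponents of each base unit: kg: 1, m: 2, s: -2
SI base units of work: kg·m²/s²

Answer: kg·m²/s²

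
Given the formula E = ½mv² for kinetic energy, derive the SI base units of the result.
Units of each symbol in E = ½mv²:
  m (mass): kg
  v (speed): m/s  → to the power 2, contributes m²/s²
  The factor ½ is dimensionless.

Multiplying the contributions: [kg] · [m²/s²]
Adding exponents of each base unit: kg: 1, m: 2, s: -2
SI base units of kinetic energy: kg·m²/s²

Answer: kg·m²/s²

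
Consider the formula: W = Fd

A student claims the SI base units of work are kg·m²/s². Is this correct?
Units of each symbol in W = Fd:
  F (force): kg·m/s²
  d (displacement): m

Multiplying the contributions: [kg·m/s²] · [m]
Adding exponents of each base unit: kg: 1, m: 2, s: -2
SI base units of work: kg·m²/s²

The claimed units kg·m²/s² match the derived units, so the claim is correct.

Answer: Yes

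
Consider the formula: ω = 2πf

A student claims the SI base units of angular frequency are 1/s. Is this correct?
Units of each symbol in ω = 2πf:
  f (frequency): 1/s
  The factor 2π is dimensionless.

Multiplying the contributions: [1/s]
Adding exponents of each base unit: s: -1
SI base units of angular frequency: 1/s

The claimed units 1/s match the derived units, so the claim is correct.

Answer: Yes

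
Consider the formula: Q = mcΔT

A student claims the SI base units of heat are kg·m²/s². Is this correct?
Units of each symbol in Q = mcΔT:
  m (mass): kg
  c (specific heat capacity, in J/(kg·K)): m²/(s²·K)
  ΔT (temperature change): K

Multiplying the contributions: [kg] · [m²/(s²·K)] · [K]
Adding exponents of each base unit: kg: 1, m: 2, s: -2
SI base units of heat: kg·m²/s²

The claimed units kg·m²/s² match the derived units, so the claim is correct.

Answer: Yes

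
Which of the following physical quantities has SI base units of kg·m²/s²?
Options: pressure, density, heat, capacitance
Checking the SI base units of each option:
  pressure (P = F/A): kg/(m·s²)  ✗
  density (ρ = m/V): kg/m³  ✗
  heat (Q = mcΔT): kg·m²/s²  ✓ matches
  capacitance (C = Q/V): s⁴·A²/(kg·m²)  ✗

Only heat has units kg·m²/s².

Answer: heat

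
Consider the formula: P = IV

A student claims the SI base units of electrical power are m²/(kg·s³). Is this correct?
Units of each symbol in P = IV:
  I (current): A
  V (voltage, in volts): kg·m²/(s³·A)

Multiplying the contributions: [A] · [kg·m²/(s³·A)]
Adding exponents of each base unit: kg: 1, m: 2, s: -3
SI base units of electrical power: kg·m²/s³

The claimed units m²/(kg·s³) (exponents kg: -1, m: 2, s: -3) do not match the derived units kg·m²/s³ (exponents kg: 1, m: 2, s: -3), so the claim is incorrect.

Answer: No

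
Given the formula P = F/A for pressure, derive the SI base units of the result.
Units of each symbol in P = F/A:
  F (force): kg·m/s²
  A (area): m²  → in the denominator, contributes 1/m²

Multiplying the contributions: [kg·m/s²] · [1/m²]
Adding exponents of each base unit: kg: 1, m: -1, s: -2
SI base units of pressure: kg/(m·s²)

Answer: kg/(m·s²)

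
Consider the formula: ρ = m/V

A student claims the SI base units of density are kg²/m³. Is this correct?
Units of each symbol in ρ = m/V:
  m (mass): kg
  V (volume): m³  → in the denominator, contributes 1/m³

Multiplying the contributions: [kg] · [1/m³]
Adding exponents of each base unit: kg: 1, m: -3
SI base units of density: kg/m³

The claimed units kg²/m³ (exponents kg: 2, m: -3) do not match the derived units kg/m³ (exponents kg: 1, m: -3), so the claim is incorrect.

Answer: No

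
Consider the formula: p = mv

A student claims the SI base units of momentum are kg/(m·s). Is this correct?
Units of each symbol in p = mv:
  m (mass): kg
  v (velocity): m/s

Multiplying the contributions: [kg] · [m/s]
Adding exponents of each base unit: kg: 1, m: 1, s: -1
SI base units of momentum: kg·m/s

The claimed units kg/(m·s) (exponents kg: 1, m: -1, s: -1) do not match the derived units kg·m/s (exponents kg: 1, m: 1, s: -1), so the claim is incorrect.

Answer: No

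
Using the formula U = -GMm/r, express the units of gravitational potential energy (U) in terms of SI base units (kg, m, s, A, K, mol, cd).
Units of each symbol in U = -GMm/r:
  G (gravitational constant): m³/(kg·s²)
  M (mass): kg
  m (mass): kg
  r (distance): m  → in the denominator, contributes 1/m
  The minus sign does not affect the units.

Multiplying the contributions: [m³/(kg·s²)] · [kg] · [kg] · [1/m]
Adding exponents of each base unit: kg: 1, m: 2, s: -2
SI base units of gravitational potential energy: kg·m²/s²

Answer: kg·m²/s²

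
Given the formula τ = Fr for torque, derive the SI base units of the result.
Units of each symbol in τ = Fr:
  F (force): kg·m/s²
  r (lever arm): m

Multiplying the contributions: [kg·m/s²] · [m]
Adding exponents of each base unit: kg: 1, m: 2, s: -2
SI base units of torque: kg·m²/s²

Answer: kg·m²/s²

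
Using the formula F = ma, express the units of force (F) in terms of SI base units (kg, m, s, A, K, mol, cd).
Units of each symbol in F = ma:
  m (mass): kg
  a (acceleration): m/s²

Multiplying the contributions: [kg] · [m/s²]
Adding exponents of each base unit: kg: 1, m: 1, s: -2
SI base units of force: kg·m/s²

Answer: kg·m/s²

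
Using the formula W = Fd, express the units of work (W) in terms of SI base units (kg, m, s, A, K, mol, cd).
Units of each symbol in W = Fd:
  F (force): kg·m/s²
  d (displacement): m

Multiplying the contributions: [kg·m/s²] · [m]
Adding exponents of each base unit: kg: 1, m: 2, s: -2
SI base units of work: kg·m²/s²

Answer: kg·m²/s²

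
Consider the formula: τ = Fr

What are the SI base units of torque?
Units of each symbol in τ = Fr:
  F (force): kg·m/s²
  r (lever arm): m

Multiplying the contributions: [kg·m/s²] · [m]
Adding exponents of each base unit: kg: 1, m: 2, s: -2
SI base units of torque: kg·m²/s²

Answer: kg·m²/s²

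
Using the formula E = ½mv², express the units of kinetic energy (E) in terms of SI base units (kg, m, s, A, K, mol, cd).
Units of each symbol in E = ½mv²:
  m (mass): kg
  v (speed): m/s  → to the power 2, contributes m²/s²
  The factor ½ is dimensionless.

Multiplying the contributions: [kg] · [m²/s²]
Adding exponents of each base unit: kg: 1, m: 2, s: -2
SI base units of kinetic energy: kg·m²/s²

Answer: kg·m²/s²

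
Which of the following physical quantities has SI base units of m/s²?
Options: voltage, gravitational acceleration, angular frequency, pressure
Checking the SI base units of each option:
  voltage (V = IR): kg·m²/(s³·A)  ✗
  gravitational acceleration (g = GM/r²): m/s²  ✓ matches
  angular frequency (ω = 2πf): 1/s  ✗
  pressure (P = F/A): kg/(m·s²)  ✗

Only gravitational acceleration has units m/s².

Answer: gravitational acceleration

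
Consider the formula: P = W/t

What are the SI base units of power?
Units of each symbol in P = W/t:
  W (work): kg·m²/s²
  t (time): s  → in the denominator, contributes 1/s

Multiplying the contributions: [kg·m²/s²] · [1/s]
Adding exponents of each base unit: kg: 1, m: 2, s: -3
SI base units of power: kg·m²/s³

Answer: kg·m²/s³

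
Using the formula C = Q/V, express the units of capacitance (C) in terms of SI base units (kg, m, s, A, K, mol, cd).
Units of each symbol in C = Q/V:
  Q (charge, in coulombs): s·A
  V (voltage, in volts): kg·m²/(s³·A)  → in the denominator, contributes s³·A/(kg·m²)

Multiplying the contributions: [s·A] · [s³·A/(kg·m²)]
Adding exponents of each base unit: kg: -1, m: -2, s: 4, A: 2
SI base units of capacitance: s⁴·A²/(kg·m²)

Answer: s⁴·A²/(kg·m²)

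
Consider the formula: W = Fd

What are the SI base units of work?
Units of each symbol in W = Fd:
  F (force): kg·m/s²
  d (displacement): m

Multiplying the contributions: [kg·m/s²] · [m]
Adding exponents of each base unit: kg: 1, m: 2, s: -2
SI base units of work: kg·m²/s²

Answer: kg·m²/s²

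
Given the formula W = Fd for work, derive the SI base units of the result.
Units of each symbol in W = Fd:
  F (force): kg·m/s²
  d (displacement): m

Multiplying the contributions: [kg·m/s²] · [m]
Adding exponents of each base unit: kg: 1, m: 2, s: -2
SI base units of work: kg·m²/s²

Answer: kg·m²/s²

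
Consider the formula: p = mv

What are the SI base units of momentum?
Units of each symbol in p = mv:
  m (mass): kg
  v (velocity): m/s

Multiplying the contributions: [kg] · [m/s]
Adding exponents of each base unit: kg: 1, m: 1, s: -1
SI base units of momentum: kg·m/s

Answer: kg·m/s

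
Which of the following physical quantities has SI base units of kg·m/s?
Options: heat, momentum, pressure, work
Checking the SI base units of each option:
  heat (Q = mcΔT): kg·m²/s²  ✗
  momentum (p = mv): kg·m/s  ✓ matches
  pressure (P = F/A): kg/(m·s²)  ✗
  work (W = Fd): kg·m²/s²  ✗

Only momentum has units kg·m/s.

Answer: momentum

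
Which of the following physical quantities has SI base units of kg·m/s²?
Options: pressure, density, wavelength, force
Checking the SI base units of each option:
  pressure (P = F/A): kg/(m·s²)  ✗
  density (ρ = m/V): kg/m³  ✗
  wavelength (λ = v/f): m  ✗
  force (F = ma): kg·m/s²  ✓ matches

Only force has units kg·m/s².

Answer: force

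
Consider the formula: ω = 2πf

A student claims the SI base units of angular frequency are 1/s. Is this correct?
Units of each symbol in ω = 2πf:
  f (frequency): 1/s
  The factor 2π is dimensionless.

Multiplying the contributions: [1/s]
Adding exponents of each base unit: s: -1
SI base units of angular frequency: 1/s

The claimed units 1/s match the derived units, so the claim is correct.

Answer: Yes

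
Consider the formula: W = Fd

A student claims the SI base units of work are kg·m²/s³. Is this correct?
Units of each symbol in W = Fd:
  F (force): kg·m/s²
  d (displacement): m

Multiplying the contributions: [kg·m/s²] · [m]
Adding exponents of each base unit: kg: 1, m: 2, s: -2
SI base units of work: kg·m²/s²

The claimed units kg·m²/s³ (exponents kg: 1, m: 2, s: -3) do not match the derived units kg·m²/s² (exponents kg: 1, m: 2, s: -2), so the claim is incorrect.

Answer: No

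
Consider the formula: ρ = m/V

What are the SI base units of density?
Units of each symbol in ρ = m/V:
  m (mass): kg
  V (volume): m³  → in the denominator, contributes 1/m³

Multiplying the contributions: [kg] · [1/m³]
Adding exponents of each base unit: kg: 1, m: -3
SI base units of density: kg/m³

Answer: kg/m³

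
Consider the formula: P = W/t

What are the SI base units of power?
Units of each symbol in P = W/t:
  W (work): kg·m²/s²
  t (time): s  → in the denominator, contributes 1/s

Multiplying the contributions: [kg·m²/s²] · [1/s]
Adding exponents of each base unit: kg: 1, m: 2, s: -3
SI base units of power: kg·m²/s³

Answer: kg·m²/s³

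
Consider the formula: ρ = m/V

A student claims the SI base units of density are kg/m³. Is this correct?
Units of each symbol in ρ = m/V:
  m (mass): kg
  V (volume): m³  → in the denominator, contributes 1/m³

Multiplying the contributions: [kg] · [1/m³]
Adding exponents of each base unit: kg: 1, m: -3
SI base units of density: kg/m³

The claimed units kg/m³ match the derived units, so the claim is correct.

Answer: Yes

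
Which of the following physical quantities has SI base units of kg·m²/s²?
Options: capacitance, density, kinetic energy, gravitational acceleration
Checking the SI base units of each option:
  capacitance (C = Q/V): s⁴·A²/(kg·m²)  ✗
  density (ρ = m/V): kg/m³  ✗
  kinetic energy (E = ½mv²): kg·m²/s²  ✓ matches
  gravitational acceleration (g = GM/r²): m/s²  ✗

Only kinetic energy has units kg·m²/s².

Answer: kinetic energy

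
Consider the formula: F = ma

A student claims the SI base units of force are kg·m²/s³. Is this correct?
Units of each symbol in F = ma:
  m (mass): kg
  a (acceleration): m/s²

Multiplying the contributions: [kg] · [m/s²]
Adding exponents of each base unit: kg: 1, m: 1, s: -2
SI base units of force: kg·m/s²

The claimed units kg·m²/s³ (exponents kg: 1, m: 2, s: -3) do not match the derived units kg·m/s² (exponents kg: 1, m: 1, s: -2), so the claim is incorrect.

Answer: No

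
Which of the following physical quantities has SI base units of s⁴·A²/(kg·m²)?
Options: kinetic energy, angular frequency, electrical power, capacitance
Checking the SI base units of each option:
  kinetic energy (E = ½mv²): kg·m²/s²  ✗
  angular frequency (ω = 2πf): 1/s  ✗
  electrical power (P = IV): kg·m²/s³  ✗
  capacitance (C = Q/V): s⁴·A²/(kg·m²)  ✓ matches

Only capacitance has units s⁴·A²/(kg·m²).

Answer: capacitance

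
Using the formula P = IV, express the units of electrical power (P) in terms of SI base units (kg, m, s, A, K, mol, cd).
Units of each symbol in P = IV:
  I (current): A
  V (voltage, in volts): kg·m²/(s³·A)

Multiplying the contributions: [A] · [kg·m²/(s³·A)]
Adding exponents of each base unit: kg: 1, m: 2, s: -3
SI base units of electrical power: kg·m²/s³

Answer: kg·m²/s³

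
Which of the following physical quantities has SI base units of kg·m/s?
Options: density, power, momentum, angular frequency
Checking the SI base units of each option:
  density (ρ = m/V): kg/m³  ✗
  power (P = W/t): kg·m²/s³  ✗
  momentum (p = mv): kg·m/s  ✓ matches
  angular frequency (ω = 2πf): 1/s  ✗

Only momentum has units kg·m/s.

Answer: momentum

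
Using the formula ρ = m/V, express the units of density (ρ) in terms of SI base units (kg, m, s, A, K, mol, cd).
Units of each symbol in ρ = m/V:
  m (mass): kg
  V (volume): m³  → in the denominator, contributes 1/m³

Multiplying the contributions: [kg] · [1/m³]
Adding exponents of each base unit: kg: 1, m: -3
SI base units of density: kg/m³

Answer: kg/m³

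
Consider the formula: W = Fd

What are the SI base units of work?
Units of each symbol in W = Fd:
  F (force): kg·m/s²
  d (displacement): m

Multiplying the contributions: [kg·m/s²] · [m]
Adding exponents of each base unit: kg: 1, m: 2, s: -2
SI base units of work: kg·m²/s²

Answer: kg·m²/s²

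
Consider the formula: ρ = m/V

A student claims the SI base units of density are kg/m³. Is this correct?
Units of each symbol in ρ = m/V:
  m (mass): kg
  V (volume): m³  → in the denominator, contributes 1/m³

Multiplying the contributions: [kg] · [1/m³]
Adding exponents of each base unit: kg: 1, m: -3
SI base units of density: kg/m³

The claimed units kg/m³ match the derived units, so the claim is correct.

Answer: Yes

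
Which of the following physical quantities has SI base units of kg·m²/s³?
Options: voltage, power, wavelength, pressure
Checking the SI base units of each option:
  voltage (V = IR): kg·m²/(s³·A)  ✗
  power (P = W/t): kg·m²/s³  ✓ matches
  wavelength (λ = v/f): m  ✗
  pressure (P = F/A): kg/(m·s²)  ✗

Only power has units kg·m²/s³.

Answer: power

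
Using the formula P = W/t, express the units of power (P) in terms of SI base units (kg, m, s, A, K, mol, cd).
Units of each symbol in P = W/t:
  W (work): kg·m²/s²
  t (time): s  → in the denominator, contributes 1/s

Multiplying the contributions: [kg·m²/s²] · [1/s]
Adding exponents of each base unit: kg: 1, m: 2, s: -3
SI base units of power: kg·m²/s³

Answer: kg·m²/s³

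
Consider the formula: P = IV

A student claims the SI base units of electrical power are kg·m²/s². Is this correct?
Units of each symbol in P = IV:
  I (current): A
  V (voltage, in volts): kg·m²/(s³·A)

Multiplying the contributions: [A] · [kg·m²/(s³·A)]
Adding exponents of each base unit: kg: 1, m: 2, s: -3
SI base units of electrical power: kg·m²/s³

The claimed units kg·m²/s² (exponents kg: 1, m: 2, s: -2) do not match the derived units kg·m²/s³ (exponents kg: 1, m: 2, s: -3), so the claim is incorrect.

Answer: No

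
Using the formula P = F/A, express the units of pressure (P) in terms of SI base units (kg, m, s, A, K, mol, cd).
Units of each symbol in P = F/A:
  F (force): kg·m/s²
  A (area): m²  → in the denominator, contributes 1/m²

Multiplying the contributions: [kg·m/s²] · [1/m²]
Adding exponents of each base unit: kg: 1, m: -1, s: -2
SI base units of pressure: kg/(m·s²)

Answer: kg/(m·s²)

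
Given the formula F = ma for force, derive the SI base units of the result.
Units of each symbol in F = ma:
  m (mass): kg
  a (acceleration): m/s²

Multiplying the contributions: [kg] · [m/s²]
Adding exponents of each base unit: kg: 1, m: 1, s: -2
SI base units of force: kg·m/s²

Answer: kg·m/s²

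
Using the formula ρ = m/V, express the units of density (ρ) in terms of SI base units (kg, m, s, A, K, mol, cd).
Units of each symbol in ρ = m/V:
  m (mass): kg
  V (volume): m³  → in the denominator, contributes 1/m³

Multiplying the contributions: [kg] · [1/m³]
Adding exponents of each base unit: kg: 1, m: -3
SI base units of density: kg/m³

Answer: kg/m³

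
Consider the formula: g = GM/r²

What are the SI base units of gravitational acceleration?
Units of each symbol in g = GM/r²:
  G (gravitational constant): m³/(kg·s²)
  M (mass): kg
  r (distance): m  → to the power 2 in the denominator, contributes 1/m²

Multiplying the contributions: [m³/(kg·s²)] · [kg] · [1/m²]
Adding exponents of each base unit: m: 1, s: -2
SI base units of gravitational acceleration: m/s²

Answer: m/s²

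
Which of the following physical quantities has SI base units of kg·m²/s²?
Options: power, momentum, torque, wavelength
Checking the SI base units of each option:
  power (P = W/t): kg·m²/s³  ✗
  momentum (p = mv): kg·m/s  ✗
  torque (τ = Fr): kg·m²/s²  ✓ matches
  wavelength (λ = v/f): m  ✗

Only torque has units kg·m²/s².

Answer: torque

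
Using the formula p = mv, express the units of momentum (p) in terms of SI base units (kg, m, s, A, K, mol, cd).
Units of each symbol in p = mv:
  m (mass): kg
  v (velocity): m/s

Multiplying the contributions: [kg] · [m/s]
Adding exponents of each base unit: kg: 1, m: 1, s: -1
SI base units of momentum: kg·m/s

Answer: kg·m/s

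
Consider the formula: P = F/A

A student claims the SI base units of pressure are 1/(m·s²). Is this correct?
Units of each symbol in P = F/A:
  F (force): kg·m/s²
  A (area): m²  → in the denominator, contributes 1/m²

Multiplying the contributions: [kg·m/s²] · [1/m²]
Adding exponents of each base unit: kg: 1, m: -1, s: -2
SI base units of pressure: kg/(m·s²)

The claimed units 1/(m·s²) (exponents m: -1, s: -2) do not match the derived units kg/(m·s²) (exponents kg: 1, m: -1, s: -2), so the claim is incorrect.

Answer: No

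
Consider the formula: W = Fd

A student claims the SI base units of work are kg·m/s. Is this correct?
Units of each symbol in W = Fd:
  F (force): kg·m/s²
  d (displacement): m

Multiplying the contributions: [kg·m/s²] · [m]
Adding exponents of each base unit: kg: 1, m: 2, s: -2
SI base units of work: kg·m²/s²

The claimed units kg·m/s (exponents kg: 1, m: 1, s: -1) do not match the derived units kg·m²/s² (exponents kg: 1, m: 2, s: -2), so the claim is incorrect.

Answer: No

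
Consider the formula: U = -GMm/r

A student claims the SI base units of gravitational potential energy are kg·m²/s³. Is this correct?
Units of each symbol in U = -GMm/r:
  G (gravitational constant): m³/(kg·s²)
  M (mass): kg
  m (mass): kg
  r (distance): m  → in the denominator, contributes 1/m
  The minus sign does not affect the units.

Multiplying the contributions: [m³/(kg·s²)] · [kg] · [kg] · [1/m]
Adding exponents of each base unit: kg: 1, m: 2, s: -2
SI base units of gravitational potential energy: kg·m²/s²

The claimed units kg·m²/s³ (exponents kg: 1, m: 2, s: -3) do not match the derived units kg·m²/s² (exponents kg: 1, m: 2, s: -2), so the claim is incorrect.

Answer: No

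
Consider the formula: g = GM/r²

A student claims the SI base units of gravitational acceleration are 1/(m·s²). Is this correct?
Units of each symbol in g = GM/r²:
  G (gravitational constant): m³/(kg·s²)
  M (mass): kg
  r (distance): m  → to the power 2 in the denominator, contributes 1/m²

Multiplying the contributions: [m³/(kg·s²)] · [kg] · [1/m²]
Adding exponents of each base unit: m: 1, s: -2
SI base units of gravitational acceleration: m/s²

The claimed units 1/(m·s²) (exponents m: -1, s: -2) do not match the derived units m/s² (exponents m: 1, s: -2), so the claim is incorrect.

Answer: No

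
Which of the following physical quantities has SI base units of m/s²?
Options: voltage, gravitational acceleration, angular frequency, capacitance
Checking the SI base units of each option:
  voltage (V = IR): kg·m²/(s³·A)  ✗
  gravitational acceleration (g = GM/r²): m/s²  ✓ matches
  angular frequency (ω = 2πf): 1/s  ✗
  capacitance (C = Q/V): s⁴·A²/(kg·m²)  ✗

Only gravitational acceleration has units m/s².

Answer: gravitational acceleration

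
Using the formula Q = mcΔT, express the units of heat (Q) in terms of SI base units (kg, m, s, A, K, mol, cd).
Units of each symbol in Q = mcΔT:
  m (mass): kg
  c (specific heat capacity, in J/(kg·K)): m²/(s²·K)
  ΔT (temperature change): K

Multiplying the contributions: [kg] · [m²/(s²·K)] · [K]
Adding exponents of each base unit: kg: 1, m: 2, s: -2
SI base units of heat: kg·m²/s²

Answer: kg·m²/s²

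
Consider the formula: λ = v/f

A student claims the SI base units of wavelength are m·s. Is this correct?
Units of each symbol in λ = v/f:
  v (wave speed): m/s
  f (frequency): 1/s  → in the denominator, contributes s

Multiplying the contributions: [m/s] · [s]
Adding exponents of each base unit: m: 1
SI base units of wavelength: m

The claimed units m·s (exponents m: 1, s: 1) do not match the derived units m (exponents m: 1), so the claim is incorrect.

Answer: No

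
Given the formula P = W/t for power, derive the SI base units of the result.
Units of each symbol in P = W/t:
  W (work): kg·m²/s²
  t (time): s  → in the denominator, contributes 1/s

Multiplying the contributions: [kg·m²/s²] · [1/s]
Adding exponents of each base unit: kg: 1, m: 2, s: -3
SI base units of power: kg·m²/s³

Answer: kg·m²/s³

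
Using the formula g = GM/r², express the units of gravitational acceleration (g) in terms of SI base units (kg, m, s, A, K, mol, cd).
Units of each symbol in g = GM/r²:
  G (gravitational constant): m³/(kg·s²)
  M (mass): kg
  r (distance): m  → to the power 2 in the denominator, contributes 1/m²

Multiplying the contributions: [m³/(kg·s²)] · [kg] · [1/m²]
Adding exponents of each base unit: m: 1, s: -2
SI base units of gravitational acceleration: m/s²

Answer: m/s²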